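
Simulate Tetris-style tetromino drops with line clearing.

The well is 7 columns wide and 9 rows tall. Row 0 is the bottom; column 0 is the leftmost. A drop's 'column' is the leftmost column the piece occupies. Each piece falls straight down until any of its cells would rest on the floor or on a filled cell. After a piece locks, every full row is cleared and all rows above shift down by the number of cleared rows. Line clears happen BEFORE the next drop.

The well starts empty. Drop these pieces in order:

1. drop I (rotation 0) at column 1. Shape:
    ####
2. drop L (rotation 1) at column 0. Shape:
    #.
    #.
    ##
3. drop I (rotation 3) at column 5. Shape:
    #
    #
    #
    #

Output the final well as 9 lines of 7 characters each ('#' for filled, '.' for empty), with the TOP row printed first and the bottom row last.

Drop 1: I rot0 at col 1 lands with bottom-row=0; cleared 0 line(s) (total 0); column heights now [0 1 1 1 1 0 0], max=1
Drop 2: L rot1 at col 0 lands with bottom-row=1; cleared 0 line(s) (total 0); column heights now [4 2 1 1 1 0 0], max=4
Drop 3: I rot3 at col 5 lands with bottom-row=0; cleared 0 line(s) (total 0); column heights now [4 2 1 1 1 4 0], max=4

Answer: .......
.......
.......
.......
.......
#....#.
#....#.
##...#.
.#####.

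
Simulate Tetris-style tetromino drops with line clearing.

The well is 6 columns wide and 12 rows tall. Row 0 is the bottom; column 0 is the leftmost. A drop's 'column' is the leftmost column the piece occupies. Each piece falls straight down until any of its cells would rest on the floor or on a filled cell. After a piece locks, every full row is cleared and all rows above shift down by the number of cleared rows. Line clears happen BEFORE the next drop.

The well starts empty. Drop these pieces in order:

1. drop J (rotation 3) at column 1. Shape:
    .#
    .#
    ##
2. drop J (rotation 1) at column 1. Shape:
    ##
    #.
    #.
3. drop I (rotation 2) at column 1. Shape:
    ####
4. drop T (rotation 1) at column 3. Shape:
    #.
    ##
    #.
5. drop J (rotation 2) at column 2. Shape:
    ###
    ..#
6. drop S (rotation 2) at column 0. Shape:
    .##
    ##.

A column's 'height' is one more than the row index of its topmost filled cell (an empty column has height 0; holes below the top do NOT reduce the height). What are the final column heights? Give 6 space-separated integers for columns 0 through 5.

Drop 1: J rot3 at col 1 lands with bottom-row=0; cleared 0 line(s) (total 0); column heights now [0 1 3 0 0 0], max=3
Drop 2: J rot1 at col 1 lands with bottom-row=1; cleared 0 line(s) (total 0); column heights now [0 4 4 0 0 0], max=4
Drop 3: I rot2 at col 1 lands with bottom-row=4; cleared 0 line(s) (total 0); column heights now [0 5 5 5 5 0], max=5
Drop 4: T rot1 at col 3 lands with bottom-row=5; cleared 0 line(s) (total 0); column heights now [0 5 5 8 7 0], max=8
Drop 5: J rot2 at col 2 lands with bottom-row=7; cleared 0 line(s) (total 0); column heights now [0 5 9 9 9 0], max=9
Drop 6: S rot2 at col 0 lands with bottom-row=8; cleared 0 line(s) (total 0); column heights now [9 10 10 9 9 0], max=10

Answer: 9 10 10 9 9 0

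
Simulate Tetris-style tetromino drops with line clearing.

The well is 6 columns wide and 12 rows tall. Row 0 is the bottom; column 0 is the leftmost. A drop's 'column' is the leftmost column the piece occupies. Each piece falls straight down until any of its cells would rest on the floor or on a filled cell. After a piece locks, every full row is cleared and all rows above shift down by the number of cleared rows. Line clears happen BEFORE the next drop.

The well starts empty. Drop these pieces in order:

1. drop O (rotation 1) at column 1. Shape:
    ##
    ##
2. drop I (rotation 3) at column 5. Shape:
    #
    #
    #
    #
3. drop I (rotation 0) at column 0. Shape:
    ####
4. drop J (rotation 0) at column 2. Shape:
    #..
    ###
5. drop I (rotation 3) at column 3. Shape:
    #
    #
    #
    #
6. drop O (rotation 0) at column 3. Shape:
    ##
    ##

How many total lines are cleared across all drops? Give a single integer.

Answer: 0

Derivation:
Drop 1: O rot1 at col 1 lands with bottom-row=0; cleared 0 line(s) (total 0); column heights now [0 2 2 0 0 0], max=2
Drop 2: I rot3 at col 5 lands with bottom-row=0; cleared 0 line(s) (total 0); column heights now [0 2 2 0 0 4], max=4
Drop 3: I rot0 at col 0 lands with bottom-row=2; cleared 0 line(s) (total 0); column heights now [3 3 3 3 0 4], max=4
Drop 4: J rot0 at col 2 lands with bottom-row=3; cleared 0 line(s) (total 0); column heights now [3 3 5 4 4 4], max=5
Drop 5: I rot3 at col 3 lands with bottom-row=4; cleared 0 line(s) (total 0); column heights now [3 3 5 8 4 4], max=8
Drop 6: O rot0 at col 3 lands with bottom-row=8; cleared 0 line(s) (total 0); column heights now [3 3 5 10 10 4], max=10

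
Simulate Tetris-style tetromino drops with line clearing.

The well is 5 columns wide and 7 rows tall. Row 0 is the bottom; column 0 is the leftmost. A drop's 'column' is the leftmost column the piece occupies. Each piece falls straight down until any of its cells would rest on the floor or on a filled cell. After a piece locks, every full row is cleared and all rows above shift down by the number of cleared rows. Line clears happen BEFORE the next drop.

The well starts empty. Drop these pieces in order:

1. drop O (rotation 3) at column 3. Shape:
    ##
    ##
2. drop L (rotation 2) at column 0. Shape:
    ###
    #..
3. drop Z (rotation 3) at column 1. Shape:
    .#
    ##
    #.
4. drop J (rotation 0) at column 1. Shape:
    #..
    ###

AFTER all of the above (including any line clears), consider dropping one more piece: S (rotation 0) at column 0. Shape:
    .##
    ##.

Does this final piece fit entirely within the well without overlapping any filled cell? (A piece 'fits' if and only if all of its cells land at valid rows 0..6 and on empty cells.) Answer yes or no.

Answer: yes

Derivation:
Drop 1: O rot3 at col 3 lands with bottom-row=0; cleared 0 line(s) (total 0); column heights now [0 0 0 2 2], max=2
Drop 2: L rot2 at col 0 lands with bottom-row=0; cleared 1 line(s) (total 1); column heights now [1 0 0 1 1], max=1
Drop 3: Z rot3 at col 1 lands with bottom-row=0; cleared 0 line(s) (total 1); column heights now [1 2 3 1 1], max=3
Drop 4: J rot0 at col 1 lands with bottom-row=3; cleared 0 line(s) (total 1); column heights now [1 5 4 4 1], max=5
Test piece S rot0 at col 0 (width 3): heights before test = [1 5 4 4 1]; fits = True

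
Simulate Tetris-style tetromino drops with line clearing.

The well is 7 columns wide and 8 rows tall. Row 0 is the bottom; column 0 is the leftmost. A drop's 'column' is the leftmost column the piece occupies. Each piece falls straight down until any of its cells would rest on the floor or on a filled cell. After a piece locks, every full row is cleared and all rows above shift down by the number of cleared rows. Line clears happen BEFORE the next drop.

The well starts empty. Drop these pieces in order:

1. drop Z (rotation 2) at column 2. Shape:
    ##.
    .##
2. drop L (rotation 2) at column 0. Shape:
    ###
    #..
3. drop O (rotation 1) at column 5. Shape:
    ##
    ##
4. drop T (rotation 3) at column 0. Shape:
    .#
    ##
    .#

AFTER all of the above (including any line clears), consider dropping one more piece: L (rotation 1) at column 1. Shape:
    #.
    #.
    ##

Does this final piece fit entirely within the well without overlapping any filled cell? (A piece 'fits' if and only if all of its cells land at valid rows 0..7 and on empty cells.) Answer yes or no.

Drop 1: Z rot2 at col 2 lands with bottom-row=0; cleared 0 line(s) (total 0); column heights now [0 0 2 2 1 0 0], max=2
Drop 2: L rot2 at col 0 lands with bottom-row=1; cleared 0 line(s) (total 0); column heights now [3 3 3 2 1 0 0], max=3
Drop 3: O rot1 at col 5 lands with bottom-row=0; cleared 0 line(s) (total 0); column heights now [3 3 3 2 1 2 2], max=3
Drop 4: T rot3 at col 0 lands with bottom-row=3; cleared 0 line(s) (total 0); column heights now [5 6 3 2 1 2 2], max=6
Test piece L rot1 at col 1 (width 2): heights before test = [5 6 3 2 1 2 2]; fits = False

Answer: no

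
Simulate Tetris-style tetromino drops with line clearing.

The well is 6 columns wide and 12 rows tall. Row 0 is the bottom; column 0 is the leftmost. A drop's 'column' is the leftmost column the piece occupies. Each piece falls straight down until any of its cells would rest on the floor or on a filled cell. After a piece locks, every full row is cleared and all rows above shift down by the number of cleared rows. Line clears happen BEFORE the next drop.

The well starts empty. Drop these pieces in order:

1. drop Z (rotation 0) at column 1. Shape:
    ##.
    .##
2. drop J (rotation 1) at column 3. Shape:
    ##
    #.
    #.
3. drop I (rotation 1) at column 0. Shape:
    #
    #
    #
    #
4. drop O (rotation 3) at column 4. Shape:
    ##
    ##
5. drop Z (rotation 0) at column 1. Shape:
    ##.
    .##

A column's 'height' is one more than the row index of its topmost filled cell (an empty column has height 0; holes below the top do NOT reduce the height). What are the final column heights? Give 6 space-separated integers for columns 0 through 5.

Drop 1: Z rot0 at col 1 lands with bottom-row=0; cleared 0 line(s) (total 0); column heights now [0 2 2 1 0 0], max=2
Drop 2: J rot1 at col 3 lands with bottom-row=1; cleared 0 line(s) (total 0); column heights now [0 2 2 4 4 0], max=4
Drop 3: I rot1 at col 0 lands with bottom-row=0; cleared 0 line(s) (total 0); column heights now [4 2 2 4 4 0], max=4
Drop 4: O rot3 at col 4 lands with bottom-row=4; cleared 0 line(s) (total 0); column heights now [4 2 2 4 6 6], max=6
Drop 5: Z rot0 at col 1 lands with bottom-row=4; cleared 0 line(s) (total 0); column heights now [4 6 6 5 6 6], max=6

Answer: 4 6 6 5 6 6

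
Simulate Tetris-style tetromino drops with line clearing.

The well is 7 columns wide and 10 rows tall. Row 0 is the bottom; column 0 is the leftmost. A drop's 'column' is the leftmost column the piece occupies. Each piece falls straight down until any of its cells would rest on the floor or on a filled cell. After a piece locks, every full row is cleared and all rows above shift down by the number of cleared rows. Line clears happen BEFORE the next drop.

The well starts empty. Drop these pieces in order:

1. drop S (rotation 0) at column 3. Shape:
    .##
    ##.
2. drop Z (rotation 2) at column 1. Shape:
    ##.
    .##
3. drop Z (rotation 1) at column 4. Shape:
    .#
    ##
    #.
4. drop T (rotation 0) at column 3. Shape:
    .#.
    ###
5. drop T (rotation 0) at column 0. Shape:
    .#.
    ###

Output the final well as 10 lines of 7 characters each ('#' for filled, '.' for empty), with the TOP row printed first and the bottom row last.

Drop 1: S rot0 at col 3 lands with bottom-row=0; cleared 0 line(s) (total 0); column heights now [0 0 0 1 2 2 0], max=2
Drop 2: Z rot2 at col 1 lands with bottom-row=1; cleared 0 line(s) (total 0); column heights now [0 3 3 2 2 2 0], max=3
Drop 3: Z rot1 at col 4 lands with bottom-row=2; cleared 0 line(s) (total 0); column heights now [0 3 3 2 4 5 0], max=5
Drop 4: T rot0 at col 3 lands with bottom-row=5; cleared 0 line(s) (total 0); column heights now [0 3 3 6 7 6 0], max=7
Drop 5: T rot0 at col 0 lands with bottom-row=3; cleared 0 line(s) (total 0); column heights now [4 5 4 6 7 6 0], max=7

Answer: .......
.......
.......
....#..
...###.
.#...#.
###.##.
.##.#..
..####.
...##..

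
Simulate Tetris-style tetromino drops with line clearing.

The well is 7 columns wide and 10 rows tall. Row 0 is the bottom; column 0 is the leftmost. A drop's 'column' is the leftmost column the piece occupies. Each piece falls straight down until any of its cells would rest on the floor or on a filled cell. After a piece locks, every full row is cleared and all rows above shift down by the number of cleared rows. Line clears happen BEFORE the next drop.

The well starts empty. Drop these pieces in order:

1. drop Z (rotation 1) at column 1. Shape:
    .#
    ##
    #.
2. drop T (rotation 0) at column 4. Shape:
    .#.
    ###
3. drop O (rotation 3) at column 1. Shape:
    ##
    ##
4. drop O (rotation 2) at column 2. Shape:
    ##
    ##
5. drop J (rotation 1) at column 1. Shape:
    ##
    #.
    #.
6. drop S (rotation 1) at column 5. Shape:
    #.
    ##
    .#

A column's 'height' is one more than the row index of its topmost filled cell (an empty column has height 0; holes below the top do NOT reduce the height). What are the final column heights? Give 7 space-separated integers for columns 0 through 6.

Answer: 0 8 8 7 1 4 3

Derivation:
Drop 1: Z rot1 at col 1 lands with bottom-row=0; cleared 0 line(s) (total 0); column heights now [0 2 3 0 0 0 0], max=3
Drop 2: T rot0 at col 4 lands with bottom-row=0; cleared 0 line(s) (total 0); column heights now [0 2 3 0 1 2 1], max=3
Drop 3: O rot3 at col 1 lands with bottom-row=3; cleared 0 line(s) (total 0); column heights now [0 5 5 0 1 2 1], max=5
Drop 4: O rot2 at col 2 lands with bottom-row=5; cleared 0 line(s) (total 0); column heights now [0 5 7 7 1 2 1], max=7
Drop 5: J rot1 at col 1 lands with bottom-row=5; cleared 0 line(s) (total 0); column heights now [0 8 8 7 1 2 1], max=8
Drop 6: S rot1 at col 5 lands with bottom-row=1; cleared 0 line(s) (total 0); column heights now [0 8 8 7 1 4 3], max=8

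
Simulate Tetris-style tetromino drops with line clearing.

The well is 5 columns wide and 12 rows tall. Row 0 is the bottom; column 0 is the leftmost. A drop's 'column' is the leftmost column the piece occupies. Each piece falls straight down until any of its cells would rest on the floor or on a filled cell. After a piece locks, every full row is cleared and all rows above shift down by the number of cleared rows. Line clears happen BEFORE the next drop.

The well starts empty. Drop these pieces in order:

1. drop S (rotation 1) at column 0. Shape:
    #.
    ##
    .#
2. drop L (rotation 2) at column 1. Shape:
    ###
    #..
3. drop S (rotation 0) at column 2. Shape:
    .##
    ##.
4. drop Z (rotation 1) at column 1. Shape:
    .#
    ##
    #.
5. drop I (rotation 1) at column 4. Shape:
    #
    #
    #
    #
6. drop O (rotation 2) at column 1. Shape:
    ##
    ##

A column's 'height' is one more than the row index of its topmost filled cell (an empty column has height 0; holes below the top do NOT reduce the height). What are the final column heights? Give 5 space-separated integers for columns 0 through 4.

Drop 1: S rot1 at col 0 lands with bottom-row=0; cleared 0 line(s) (total 0); column heights now [3 2 0 0 0], max=3
Drop 2: L rot2 at col 1 lands with bottom-row=2; cleared 0 line(s) (total 0); column heights now [3 4 4 4 0], max=4
Drop 3: S rot0 at col 2 lands with bottom-row=4; cleared 0 line(s) (total 0); column heights now [3 4 5 6 6], max=6
Drop 4: Z rot1 at col 1 lands with bottom-row=4; cleared 0 line(s) (total 0); column heights now [3 6 7 6 6], max=7
Drop 5: I rot1 at col 4 lands with bottom-row=6; cleared 0 line(s) (total 0); column heights now [3 6 7 6 10], max=10
Drop 6: O rot2 at col 1 lands with bottom-row=7; cleared 0 line(s) (total 0); column heights now [3 9 9 6 10], max=10

Answer: 3 9 9 6 10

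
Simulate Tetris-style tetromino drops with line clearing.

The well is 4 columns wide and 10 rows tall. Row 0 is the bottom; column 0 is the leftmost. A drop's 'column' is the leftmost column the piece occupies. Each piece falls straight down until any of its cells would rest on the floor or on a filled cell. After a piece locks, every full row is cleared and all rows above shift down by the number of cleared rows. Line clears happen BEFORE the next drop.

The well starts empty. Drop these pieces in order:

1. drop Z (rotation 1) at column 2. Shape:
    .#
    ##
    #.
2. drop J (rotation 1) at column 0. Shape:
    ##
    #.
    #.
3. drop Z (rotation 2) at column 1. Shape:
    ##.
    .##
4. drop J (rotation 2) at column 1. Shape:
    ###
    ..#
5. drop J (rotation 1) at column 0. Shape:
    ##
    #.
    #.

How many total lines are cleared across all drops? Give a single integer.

Answer: 2

Derivation:
Drop 1: Z rot1 at col 2 lands with bottom-row=0; cleared 0 line(s) (total 0); column heights now [0 0 2 3], max=3
Drop 2: J rot1 at col 0 lands with bottom-row=0; cleared 0 line(s) (total 0); column heights now [3 3 2 3], max=3
Drop 3: Z rot2 at col 1 lands with bottom-row=3; cleared 0 line(s) (total 0); column heights now [3 5 5 4], max=5
Drop 4: J rot2 at col 1 lands with bottom-row=4; cleared 0 line(s) (total 0); column heights now [3 6 6 6], max=6
Drop 5: J rot1 at col 0 lands with bottom-row=4; cleared 2 line(s) (total 2); column heights now [5 5 4 4], max=5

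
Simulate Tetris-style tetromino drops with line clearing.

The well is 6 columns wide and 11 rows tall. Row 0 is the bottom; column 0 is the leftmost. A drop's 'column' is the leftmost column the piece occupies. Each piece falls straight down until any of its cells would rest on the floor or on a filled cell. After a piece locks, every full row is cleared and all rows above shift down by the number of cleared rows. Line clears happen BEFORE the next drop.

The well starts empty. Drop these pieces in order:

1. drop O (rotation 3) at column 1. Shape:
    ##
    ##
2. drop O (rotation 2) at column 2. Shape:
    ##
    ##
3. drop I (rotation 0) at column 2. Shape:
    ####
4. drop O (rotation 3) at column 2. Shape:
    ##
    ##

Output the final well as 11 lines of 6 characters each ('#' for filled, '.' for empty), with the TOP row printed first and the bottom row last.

Drop 1: O rot3 at col 1 lands with bottom-row=0; cleared 0 line(s) (total 0); column heights now [0 2 2 0 0 0], max=2
Drop 2: O rot2 at col 2 lands with bottom-row=2; cleared 0 line(s) (total 0); column heights now [0 2 4 4 0 0], max=4
Drop 3: I rot0 at col 2 lands with bottom-row=4; cleared 0 line(s) (total 0); column heights now [0 2 5 5 5 5], max=5
Drop 4: O rot3 at col 2 lands with bottom-row=5; cleared 0 line(s) (total 0); column heights now [0 2 7 7 5 5], max=7

Answer: ......
......
......
......
..##..
..##..
..####
..##..
..##..
.##...
.##...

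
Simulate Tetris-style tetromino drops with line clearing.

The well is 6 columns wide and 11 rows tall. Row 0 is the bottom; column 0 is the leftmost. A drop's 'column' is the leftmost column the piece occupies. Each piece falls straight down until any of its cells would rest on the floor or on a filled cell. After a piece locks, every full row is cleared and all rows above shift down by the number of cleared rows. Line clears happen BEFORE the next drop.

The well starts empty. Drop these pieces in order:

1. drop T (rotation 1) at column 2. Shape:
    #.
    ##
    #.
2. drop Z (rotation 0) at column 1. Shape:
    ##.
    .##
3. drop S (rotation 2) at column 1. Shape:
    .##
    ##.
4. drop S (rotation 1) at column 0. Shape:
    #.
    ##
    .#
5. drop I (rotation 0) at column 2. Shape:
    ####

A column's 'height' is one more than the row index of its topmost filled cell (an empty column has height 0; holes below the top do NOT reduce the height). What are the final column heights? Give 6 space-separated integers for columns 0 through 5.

Drop 1: T rot1 at col 2 lands with bottom-row=0; cleared 0 line(s) (total 0); column heights now [0 0 3 2 0 0], max=3
Drop 2: Z rot0 at col 1 lands with bottom-row=3; cleared 0 line(s) (total 0); column heights now [0 5 5 4 0 0], max=5
Drop 3: S rot2 at col 1 lands with bottom-row=5; cleared 0 line(s) (total 0); column heights now [0 6 7 7 0 0], max=7
Drop 4: S rot1 at col 0 lands with bottom-row=6; cleared 0 line(s) (total 0); column heights now [9 8 7 7 0 0], max=9
Drop 5: I rot0 at col 2 lands with bottom-row=7; cleared 1 line(s) (total 1); column heights now [8 7 7 7 0 0], max=8

Answer: 8 7 7 7 0 0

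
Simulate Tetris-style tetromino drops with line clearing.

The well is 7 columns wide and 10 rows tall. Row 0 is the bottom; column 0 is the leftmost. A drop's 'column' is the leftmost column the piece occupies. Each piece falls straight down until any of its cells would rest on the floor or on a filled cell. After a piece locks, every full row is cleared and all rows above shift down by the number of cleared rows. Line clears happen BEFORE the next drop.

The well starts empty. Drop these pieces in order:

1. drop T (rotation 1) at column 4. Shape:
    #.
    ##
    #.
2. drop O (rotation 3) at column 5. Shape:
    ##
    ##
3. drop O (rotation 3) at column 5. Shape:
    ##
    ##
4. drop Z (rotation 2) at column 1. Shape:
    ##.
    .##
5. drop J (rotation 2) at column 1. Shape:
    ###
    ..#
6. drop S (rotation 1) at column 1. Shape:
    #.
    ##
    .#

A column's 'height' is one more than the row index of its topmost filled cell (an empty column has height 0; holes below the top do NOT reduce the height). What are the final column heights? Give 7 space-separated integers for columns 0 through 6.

Drop 1: T rot1 at col 4 lands with bottom-row=0; cleared 0 line(s) (total 0); column heights now [0 0 0 0 3 2 0], max=3
Drop 2: O rot3 at col 5 lands with bottom-row=2; cleared 0 line(s) (total 0); column heights now [0 0 0 0 3 4 4], max=4
Drop 3: O rot3 at col 5 lands with bottom-row=4; cleared 0 line(s) (total 0); column heights now [0 0 0 0 3 6 6], max=6
Drop 4: Z rot2 at col 1 lands with bottom-row=0; cleared 0 line(s) (total 0); column heights now [0 2 2 1 3 6 6], max=6
Drop 5: J rot2 at col 1 lands with bottom-row=1; cleared 0 line(s) (total 0); column heights now [0 3 3 3 3 6 6], max=6
Drop 6: S rot1 at col 1 lands with bottom-row=3; cleared 0 line(s) (total 0); column heights now [0 6 5 3 3 6 6], max=6

Answer: 0 6 5 3 3 6 6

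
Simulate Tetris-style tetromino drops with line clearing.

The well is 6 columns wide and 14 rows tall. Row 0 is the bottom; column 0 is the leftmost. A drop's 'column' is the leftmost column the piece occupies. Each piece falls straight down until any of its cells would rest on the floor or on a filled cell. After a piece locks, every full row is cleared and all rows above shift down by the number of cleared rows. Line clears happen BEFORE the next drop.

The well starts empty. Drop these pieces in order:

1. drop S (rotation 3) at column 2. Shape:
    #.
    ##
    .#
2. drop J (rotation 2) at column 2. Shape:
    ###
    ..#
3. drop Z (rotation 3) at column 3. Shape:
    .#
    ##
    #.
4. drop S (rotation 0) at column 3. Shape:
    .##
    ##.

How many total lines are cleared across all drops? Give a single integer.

Drop 1: S rot3 at col 2 lands with bottom-row=0; cleared 0 line(s) (total 0); column heights now [0 0 3 2 0 0], max=3
Drop 2: J rot2 at col 2 lands with bottom-row=2; cleared 0 line(s) (total 0); column heights now [0 0 4 4 4 0], max=4
Drop 3: Z rot3 at col 3 lands with bottom-row=4; cleared 0 line(s) (total 0); column heights now [0 0 4 6 7 0], max=7
Drop 4: S rot0 at col 3 lands with bottom-row=7; cleared 0 line(s) (total 0); column heights now [0 0 4 8 9 9], max=9

Answer: 0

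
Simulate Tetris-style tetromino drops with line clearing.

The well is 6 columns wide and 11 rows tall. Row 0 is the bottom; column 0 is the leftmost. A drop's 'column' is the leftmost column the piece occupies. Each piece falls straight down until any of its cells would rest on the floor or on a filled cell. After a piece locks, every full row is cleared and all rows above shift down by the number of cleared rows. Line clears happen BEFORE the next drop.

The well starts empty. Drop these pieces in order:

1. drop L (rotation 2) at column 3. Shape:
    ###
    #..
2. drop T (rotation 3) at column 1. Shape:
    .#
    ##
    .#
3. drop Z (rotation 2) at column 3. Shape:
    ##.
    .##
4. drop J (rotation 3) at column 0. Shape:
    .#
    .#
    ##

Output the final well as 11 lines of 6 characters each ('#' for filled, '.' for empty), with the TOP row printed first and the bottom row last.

Answer: ......
......
......
......
......
......
.#....
.#.##.
###.##
.#####
..##..

Derivation:
Drop 1: L rot2 at col 3 lands with bottom-row=0; cleared 0 line(s) (total 0); column heights now [0 0 0 2 2 2], max=2
Drop 2: T rot3 at col 1 lands with bottom-row=0; cleared 0 line(s) (total 0); column heights now [0 2 3 2 2 2], max=3
Drop 3: Z rot2 at col 3 lands with bottom-row=2; cleared 0 line(s) (total 0); column heights now [0 2 3 4 4 3], max=4
Drop 4: J rot3 at col 0 lands with bottom-row=2; cleared 0 line(s) (total 0); column heights now [3 5 3 4 4 3], max=5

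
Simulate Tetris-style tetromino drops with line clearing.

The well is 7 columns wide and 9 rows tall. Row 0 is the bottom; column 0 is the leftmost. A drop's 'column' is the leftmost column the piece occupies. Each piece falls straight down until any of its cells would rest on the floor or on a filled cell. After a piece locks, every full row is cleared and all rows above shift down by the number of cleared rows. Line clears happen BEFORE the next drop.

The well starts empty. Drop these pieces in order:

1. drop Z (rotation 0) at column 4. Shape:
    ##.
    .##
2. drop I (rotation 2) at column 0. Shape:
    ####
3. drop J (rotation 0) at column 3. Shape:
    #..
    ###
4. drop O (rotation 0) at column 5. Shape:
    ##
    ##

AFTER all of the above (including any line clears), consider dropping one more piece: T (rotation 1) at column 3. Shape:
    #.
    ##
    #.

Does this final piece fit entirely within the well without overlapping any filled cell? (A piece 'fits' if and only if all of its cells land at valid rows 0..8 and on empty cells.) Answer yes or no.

Drop 1: Z rot0 at col 4 lands with bottom-row=0; cleared 0 line(s) (total 0); column heights now [0 0 0 0 2 2 1], max=2
Drop 2: I rot2 at col 0 lands with bottom-row=0; cleared 0 line(s) (total 0); column heights now [1 1 1 1 2 2 1], max=2
Drop 3: J rot0 at col 3 lands with bottom-row=2; cleared 0 line(s) (total 0); column heights now [1 1 1 4 3 3 1], max=4
Drop 4: O rot0 at col 5 lands with bottom-row=3; cleared 0 line(s) (total 0); column heights now [1 1 1 4 3 5 5], max=5
Test piece T rot1 at col 3 (width 2): heights before test = [1 1 1 4 3 5 5]; fits = True

Answer: yes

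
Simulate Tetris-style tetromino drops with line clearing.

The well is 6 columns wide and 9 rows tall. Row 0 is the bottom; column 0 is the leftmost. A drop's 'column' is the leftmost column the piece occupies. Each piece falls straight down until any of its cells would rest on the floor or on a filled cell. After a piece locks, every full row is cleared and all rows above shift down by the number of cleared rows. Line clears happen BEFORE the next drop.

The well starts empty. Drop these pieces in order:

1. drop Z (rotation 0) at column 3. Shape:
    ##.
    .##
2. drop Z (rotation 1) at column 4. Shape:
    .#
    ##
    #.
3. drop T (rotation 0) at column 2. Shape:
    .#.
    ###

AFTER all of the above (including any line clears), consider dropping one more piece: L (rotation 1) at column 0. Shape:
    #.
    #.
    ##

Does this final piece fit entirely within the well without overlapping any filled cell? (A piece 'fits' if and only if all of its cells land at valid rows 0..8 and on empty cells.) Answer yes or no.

Answer: yes

Derivation:
Drop 1: Z rot0 at col 3 lands with bottom-row=0; cleared 0 line(s) (total 0); column heights now [0 0 0 2 2 1], max=2
Drop 2: Z rot1 at col 4 lands with bottom-row=2; cleared 0 line(s) (total 0); column heights now [0 0 0 2 4 5], max=5
Drop 3: T rot0 at col 2 lands with bottom-row=4; cleared 0 line(s) (total 0); column heights now [0 0 5 6 5 5], max=6
Test piece L rot1 at col 0 (width 2): heights before test = [0 0 5 6 5 5]; fits = True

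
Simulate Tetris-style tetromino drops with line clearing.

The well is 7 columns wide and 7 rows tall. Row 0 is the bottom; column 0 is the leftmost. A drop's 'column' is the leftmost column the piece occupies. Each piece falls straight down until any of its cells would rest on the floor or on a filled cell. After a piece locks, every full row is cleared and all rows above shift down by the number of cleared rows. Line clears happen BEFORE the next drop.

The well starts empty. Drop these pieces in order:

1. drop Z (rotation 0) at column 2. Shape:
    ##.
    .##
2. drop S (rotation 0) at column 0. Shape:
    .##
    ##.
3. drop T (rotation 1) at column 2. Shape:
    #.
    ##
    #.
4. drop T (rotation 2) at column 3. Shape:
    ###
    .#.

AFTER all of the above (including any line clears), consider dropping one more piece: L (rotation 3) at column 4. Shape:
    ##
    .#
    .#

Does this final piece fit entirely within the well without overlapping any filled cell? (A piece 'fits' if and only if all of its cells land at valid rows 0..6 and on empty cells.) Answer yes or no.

Answer: no

Derivation:
Drop 1: Z rot0 at col 2 lands with bottom-row=0; cleared 0 line(s) (total 0); column heights now [0 0 2 2 1 0 0], max=2
Drop 2: S rot0 at col 0 lands with bottom-row=1; cleared 0 line(s) (total 0); column heights now [2 3 3 2 1 0 0], max=3
Drop 3: T rot1 at col 2 lands with bottom-row=3; cleared 0 line(s) (total 0); column heights now [2 3 6 5 1 0 0], max=6
Drop 4: T rot2 at col 3 lands with bottom-row=4; cleared 0 line(s) (total 0); column heights now [2 3 6 6 6 6 0], max=6
Test piece L rot3 at col 4 (width 2): heights before test = [2 3 6 6 6 6 0]; fits = False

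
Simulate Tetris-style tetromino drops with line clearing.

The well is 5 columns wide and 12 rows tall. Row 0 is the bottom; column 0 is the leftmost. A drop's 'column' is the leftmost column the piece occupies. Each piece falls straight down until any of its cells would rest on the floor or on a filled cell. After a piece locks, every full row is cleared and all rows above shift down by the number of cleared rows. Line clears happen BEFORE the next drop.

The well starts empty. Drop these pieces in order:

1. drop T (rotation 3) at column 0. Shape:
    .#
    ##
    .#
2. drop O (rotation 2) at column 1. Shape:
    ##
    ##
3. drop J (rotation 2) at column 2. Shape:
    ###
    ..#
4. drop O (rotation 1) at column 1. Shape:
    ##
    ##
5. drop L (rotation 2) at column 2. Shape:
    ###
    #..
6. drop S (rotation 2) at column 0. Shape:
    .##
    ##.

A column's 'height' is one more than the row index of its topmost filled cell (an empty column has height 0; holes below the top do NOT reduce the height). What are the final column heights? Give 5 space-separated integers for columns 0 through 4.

Answer: 2 10 10 6 6

Derivation:
Drop 1: T rot3 at col 0 lands with bottom-row=0; cleared 0 line(s) (total 0); column heights now [2 3 0 0 0], max=3
Drop 2: O rot2 at col 1 lands with bottom-row=3; cleared 0 line(s) (total 0); column heights now [2 5 5 0 0], max=5
Drop 3: J rot2 at col 2 lands with bottom-row=4; cleared 0 line(s) (total 0); column heights now [2 5 6 6 6], max=6
Drop 4: O rot1 at col 1 lands with bottom-row=6; cleared 0 line(s) (total 0); column heights now [2 8 8 6 6], max=8
Drop 5: L rot2 at col 2 lands with bottom-row=8; cleared 0 line(s) (total 0); column heights now [2 8 10 10 10], max=10
Drop 6: S rot2 at col 0 lands with bottom-row=9; cleared 1 line(s) (total 1); column heights now [2 10 10 6 6], max=10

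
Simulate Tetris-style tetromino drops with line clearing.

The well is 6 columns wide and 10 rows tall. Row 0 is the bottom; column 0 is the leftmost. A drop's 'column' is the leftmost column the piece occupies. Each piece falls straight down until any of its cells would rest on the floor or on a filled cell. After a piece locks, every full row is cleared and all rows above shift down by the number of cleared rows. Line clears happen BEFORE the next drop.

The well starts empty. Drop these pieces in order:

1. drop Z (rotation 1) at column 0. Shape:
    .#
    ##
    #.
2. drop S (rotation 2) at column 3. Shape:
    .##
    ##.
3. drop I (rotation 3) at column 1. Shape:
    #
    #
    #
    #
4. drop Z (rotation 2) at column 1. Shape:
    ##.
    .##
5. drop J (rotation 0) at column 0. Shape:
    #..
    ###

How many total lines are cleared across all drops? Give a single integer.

Answer: 0

Derivation:
Drop 1: Z rot1 at col 0 lands with bottom-row=0; cleared 0 line(s) (total 0); column heights now [2 3 0 0 0 0], max=3
Drop 2: S rot2 at col 3 lands with bottom-row=0; cleared 0 line(s) (total 0); column heights now [2 3 0 1 2 2], max=3
Drop 3: I rot3 at col 1 lands with bottom-row=3; cleared 0 line(s) (total 0); column heights now [2 7 0 1 2 2], max=7
Drop 4: Z rot2 at col 1 lands with bottom-row=6; cleared 0 line(s) (total 0); column heights now [2 8 8 7 2 2], max=8
Drop 5: J rot0 at col 0 lands with bottom-row=8; cleared 0 line(s) (total 0); column heights now [10 9 9 7 2 2], max=10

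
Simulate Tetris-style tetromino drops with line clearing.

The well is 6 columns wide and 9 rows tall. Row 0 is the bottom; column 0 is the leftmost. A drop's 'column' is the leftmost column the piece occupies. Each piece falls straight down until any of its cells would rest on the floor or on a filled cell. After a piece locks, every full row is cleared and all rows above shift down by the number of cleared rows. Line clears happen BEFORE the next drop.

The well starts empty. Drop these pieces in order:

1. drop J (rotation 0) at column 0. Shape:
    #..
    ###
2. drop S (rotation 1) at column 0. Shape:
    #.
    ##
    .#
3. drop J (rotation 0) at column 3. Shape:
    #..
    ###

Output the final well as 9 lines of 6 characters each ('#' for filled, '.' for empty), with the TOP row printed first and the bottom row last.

Drop 1: J rot0 at col 0 lands with bottom-row=0; cleared 0 line(s) (total 0); column heights now [2 1 1 0 0 0], max=2
Drop 2: S rot1 at col 0 lands with bottom-row=1; cleared 0 line(s) (total 0); column heights now [4 3 1 0 0 0], max=4
Drop 3: J rot0 at col 3 lands with bottom-row=0; cleared 1 line(s) (total 1); column heights now [3 2 0 1 0 0], max=3

Answer: ......
......
......
......
......
......
#.....
##....
##.#..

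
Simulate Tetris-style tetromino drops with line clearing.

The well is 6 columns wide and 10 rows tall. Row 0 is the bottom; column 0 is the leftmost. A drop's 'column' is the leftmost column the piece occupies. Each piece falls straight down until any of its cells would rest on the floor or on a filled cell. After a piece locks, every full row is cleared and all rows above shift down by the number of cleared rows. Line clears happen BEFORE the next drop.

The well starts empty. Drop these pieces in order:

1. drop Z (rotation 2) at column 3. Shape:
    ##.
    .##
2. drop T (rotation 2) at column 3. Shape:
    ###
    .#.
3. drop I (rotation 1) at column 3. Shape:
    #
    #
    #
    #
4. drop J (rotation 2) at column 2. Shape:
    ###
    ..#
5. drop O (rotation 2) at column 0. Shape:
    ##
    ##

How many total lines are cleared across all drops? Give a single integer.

Answer: 0

Derivation:
Drop 1: Z rot2 at col 3 lands with bottom-row=0; cleared 0 line(s) (total 0); column heights now [0 0 0 2 2 1], max=2
Drop 2: T rot2 at col 3 lands with bottom-row=2; cleared 0 line(s) (total 0); column heights now [0 0 0 4 4 4], max=4
Drop 3: I rot1 at col 3 lands with bottom-row=4; cleared 0 line(s) (total 0); column heights now [0 0 0 8 4 4], max=8
Drop 4: J rot2 at col 2 lands with bottom-row=7; cleared 0 line(s) (total 0); column heights now [0 0 9 9 9 4], max=9
Drop 5: O rot2 at col 0 lands with bottom-row=0; cleared 0 line(s) (total 0); column heights now [2 2 9 9 9 4], max=9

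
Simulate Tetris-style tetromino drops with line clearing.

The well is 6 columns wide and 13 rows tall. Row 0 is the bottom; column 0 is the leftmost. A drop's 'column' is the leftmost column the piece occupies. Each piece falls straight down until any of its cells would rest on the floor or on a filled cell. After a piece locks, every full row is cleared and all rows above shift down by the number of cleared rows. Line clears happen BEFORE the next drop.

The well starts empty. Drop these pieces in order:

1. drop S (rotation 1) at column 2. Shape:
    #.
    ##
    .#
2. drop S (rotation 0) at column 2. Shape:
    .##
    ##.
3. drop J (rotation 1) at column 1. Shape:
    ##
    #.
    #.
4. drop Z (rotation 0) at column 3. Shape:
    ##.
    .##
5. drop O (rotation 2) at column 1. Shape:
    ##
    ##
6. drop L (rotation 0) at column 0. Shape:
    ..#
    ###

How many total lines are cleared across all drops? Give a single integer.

Answer: 0

Derivation:
Drop 1: S rot1 at col 2 lands with bottom-row=0; cleared 0 line(s) (total 0); column heights now [0 0 3 2 0 0], max=3
Drop 2: S rot0 at col 2 lands with bottom-row=3; cleared 0 line(s) (total 0); column heights now [0 0 4 5 5 0], max=5
Drop 3: J rot1 at col 1 lands with bottom-row=2; cleared 0 line(s) (total 0); column heights now [0 5 5 5 5 0], max=5
Drop 4: Z rot0 at col 3 lands with bottom-row=5; cleared 0 line(s) (total 0); column heights now [0 5 5 7 7 6], max=7
Drop 5: O rot2 at col 1 lands with bottom-row=5; cleared 0 line(s) (total 0); column heights now [0 7 7 7 7 6], max=7
Drop 6: L rot0 at col 0 lands with bottom-row=7; cleared 0 line(s) (total 0); column heights now [8 8 9 7 7 6], max=9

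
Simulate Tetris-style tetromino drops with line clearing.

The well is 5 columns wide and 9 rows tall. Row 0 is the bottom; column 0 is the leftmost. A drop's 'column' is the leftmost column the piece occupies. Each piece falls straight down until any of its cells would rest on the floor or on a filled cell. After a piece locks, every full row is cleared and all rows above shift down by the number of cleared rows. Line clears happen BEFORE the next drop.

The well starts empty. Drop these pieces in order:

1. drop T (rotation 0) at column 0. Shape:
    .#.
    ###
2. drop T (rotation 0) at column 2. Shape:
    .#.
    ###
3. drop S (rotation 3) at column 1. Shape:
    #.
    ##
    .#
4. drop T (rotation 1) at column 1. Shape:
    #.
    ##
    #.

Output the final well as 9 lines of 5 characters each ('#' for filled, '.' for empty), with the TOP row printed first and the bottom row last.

Answer: .....
.#...
.##..
.#...
.#...
.##..
..##.
.####
###..

Derivation:
Drop 1: T rot0 at col 0 lands with bottom-row=0; cleared 0 line(s) (total 0); column heights now [1 2 1 0 0], max=2
Drop 2: T rot0 at col 2 lands with bottom-row=1; cleared 0 line(s) (total 0); column heights now [1 2 2 3 2], max=3
Drop 3: S rot3 at col 1 lands with bottom-row=2; cleared 0 line(s) (total 0); column heights now [1 5 4 3 2], max=5
Drop 4: T rot1 at col 1 lands with bottom-row=5; cleared 0 line(s) (total 0); column heights now [1 8 7 3 2], max=8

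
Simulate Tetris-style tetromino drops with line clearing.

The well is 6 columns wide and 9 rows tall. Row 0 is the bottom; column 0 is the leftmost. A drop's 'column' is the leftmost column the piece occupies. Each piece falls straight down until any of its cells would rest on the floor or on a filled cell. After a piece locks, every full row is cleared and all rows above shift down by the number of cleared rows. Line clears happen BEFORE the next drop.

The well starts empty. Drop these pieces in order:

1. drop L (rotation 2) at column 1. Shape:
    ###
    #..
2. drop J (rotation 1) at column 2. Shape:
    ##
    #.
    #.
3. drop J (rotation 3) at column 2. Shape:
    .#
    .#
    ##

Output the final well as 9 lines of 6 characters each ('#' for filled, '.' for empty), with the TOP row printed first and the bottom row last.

Answer: ......
...#..
...#..
..##..
..##..
..#...
..#...
.###..
.#....

Derivation:
Drop 1: L rot2 at col 1 lands with bottom-row=0; cleared 0 line(s) (total 0); column heights now [0 2 2 2 0 0], max=2
Drop 2: J rot1 at col 2 lands with bottom-row=2; cleared 0 line(s) (total 0); column heights now [0 2 5 5 0 0], max=5
Drop 3: J rot3 at col 2 lands with bottom-row=5; cleared 0 line(s) (total 0); column heights now [0 2 6 8 0 0], max=8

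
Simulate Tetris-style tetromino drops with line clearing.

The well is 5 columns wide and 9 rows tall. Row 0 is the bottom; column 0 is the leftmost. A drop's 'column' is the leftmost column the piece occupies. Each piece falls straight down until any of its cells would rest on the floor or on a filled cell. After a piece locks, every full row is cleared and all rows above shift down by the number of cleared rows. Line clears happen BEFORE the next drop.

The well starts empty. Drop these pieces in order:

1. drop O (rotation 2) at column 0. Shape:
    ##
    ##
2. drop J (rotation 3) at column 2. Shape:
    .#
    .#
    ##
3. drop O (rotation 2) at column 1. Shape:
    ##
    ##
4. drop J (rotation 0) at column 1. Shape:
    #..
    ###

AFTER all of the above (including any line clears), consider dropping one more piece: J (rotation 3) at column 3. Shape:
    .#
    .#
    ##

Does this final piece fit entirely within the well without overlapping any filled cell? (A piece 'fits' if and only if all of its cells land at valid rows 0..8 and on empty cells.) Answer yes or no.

Drop 1: O rot2 at col 0 lands with bottom-row=0; cleared 0 line(s) (total 0); column heights now [2 2 0 0 0], max=2
Drop 2: J rot3 at col 2 lands with bottom-row=0; cleared 0 line(s) (total 0); column heights now [2 2 1 3 0], max=3
Drop 3: O rot2 at col 1 lands with bottom-row=2; cleared 0 line(s) (total 0); column heights now [2 4 4 3 0], max=4
Drop 4: J rot0 at col 1 lands with bottom-row=4; cleared 0 line(s) (total 0); column heights now [2 6 5 5 0], max=6
Test piece J rot3 at col 3 (width 2): heights before test = [2 6 5 5 0]; fits = True

Answer: yes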